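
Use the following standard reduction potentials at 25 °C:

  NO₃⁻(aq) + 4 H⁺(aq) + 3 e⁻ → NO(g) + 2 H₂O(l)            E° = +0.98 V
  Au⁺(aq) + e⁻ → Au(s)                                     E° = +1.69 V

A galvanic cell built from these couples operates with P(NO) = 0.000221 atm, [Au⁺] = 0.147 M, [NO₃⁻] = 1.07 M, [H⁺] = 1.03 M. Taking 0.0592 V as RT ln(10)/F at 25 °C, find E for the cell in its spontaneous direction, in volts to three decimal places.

+0.587 V

Au⁺/Au is the cathode (higher E°), NO₃⁻/NO the anode: E°cell = +1.69 − (+0.98) = +0.71 V, n = 3.
Overall: 3 Au⁺(aq) + NO(g) + 2 H₂O(l) → 3 Au(s) + NO₃⁻(aq) + 4 H⁺(aq)
Q = [NO₃⁻]·[H⁺]^4 / ([Au⁺]^3·P(NO)); log Q = 6.234.
E = E° − (0.0592/n) log Q = +0.71 − (0.0592/3)(6.234) = +0.587 V.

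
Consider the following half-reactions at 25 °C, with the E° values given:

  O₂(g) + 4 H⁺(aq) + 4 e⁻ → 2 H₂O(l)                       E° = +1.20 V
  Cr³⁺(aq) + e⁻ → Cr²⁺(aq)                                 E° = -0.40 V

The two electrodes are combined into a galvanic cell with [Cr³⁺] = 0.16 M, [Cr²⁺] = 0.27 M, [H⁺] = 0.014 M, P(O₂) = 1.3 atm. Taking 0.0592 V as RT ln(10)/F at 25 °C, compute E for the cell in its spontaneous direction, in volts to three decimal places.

O₂/H₂O is the cathode (higher E°), Cr³⁺/Cr²⁺ the anode: E°cell = +1.20 − (-0.40) = +1.60 V, n = 4.
Overall: O₂(g) + 4 H⁺(aq) + 4 Cr²⁺(aq) → 2 H₂O(l) + 4 Cr³⁺(aq)
Q = [Cr³⁺]^4 / (P(O₂)·[H⁺]^4·[Cr²⁺]^4); log Q = 6.393.
E = E° − (0.0592/n) log Q = +1.60 − (0.0592/4)(6.393) = +1.505 V.

+1.505 V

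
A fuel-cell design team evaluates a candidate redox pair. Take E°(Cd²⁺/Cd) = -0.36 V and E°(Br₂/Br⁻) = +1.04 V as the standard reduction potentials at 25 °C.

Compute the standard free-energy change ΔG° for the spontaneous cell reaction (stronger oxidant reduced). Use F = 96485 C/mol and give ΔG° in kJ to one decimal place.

Br₂/Br⁻ (E° = +1.04 V) is the cathode; Cd²⁺/Cd (E° = -0.36 V) is the anode, so E°cell = +1.40 V.
Balancing electrons gives n = 2 (lcm of 2 and 2).
ΔG° = −nFE° = −(2)(96485)(+1.40) = -270,158 J = -270.2 kJ.

-270.2 kJ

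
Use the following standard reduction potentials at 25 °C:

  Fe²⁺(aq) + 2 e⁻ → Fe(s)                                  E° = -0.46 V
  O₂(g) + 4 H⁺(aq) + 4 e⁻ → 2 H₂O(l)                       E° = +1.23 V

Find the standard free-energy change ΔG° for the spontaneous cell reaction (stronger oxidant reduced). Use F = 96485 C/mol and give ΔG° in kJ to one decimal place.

-652.2 kJ

O₂/H₂O (E° = +1.23 V) is the cathode; Fe²⁺/Fe (E° = -0.46 V) is the anode, so E°cell = +1.69 V.
Balancing electrons gives n = 4 (lcm of 4 and 2).
ΔG° = −nFE° = −(4)(96485)(+1.69) = -652,239 J = -652.2 kJ.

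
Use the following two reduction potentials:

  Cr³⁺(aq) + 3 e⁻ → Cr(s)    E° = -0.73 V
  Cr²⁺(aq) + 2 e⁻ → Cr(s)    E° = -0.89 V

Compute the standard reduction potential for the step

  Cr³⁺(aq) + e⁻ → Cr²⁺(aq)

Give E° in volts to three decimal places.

-0.410 V

Sequential free energies add, so n₃E°₃ = n₁E°₁ + n₂E°₂.
With n₃ = 3, and the known step contributing 2×(-0.89) V, the unknown satisfies 1·E° = 3×(-0.73) − 2×(-0.89) = -0.410.
E° = -0.410 / 1 = -0.410 V.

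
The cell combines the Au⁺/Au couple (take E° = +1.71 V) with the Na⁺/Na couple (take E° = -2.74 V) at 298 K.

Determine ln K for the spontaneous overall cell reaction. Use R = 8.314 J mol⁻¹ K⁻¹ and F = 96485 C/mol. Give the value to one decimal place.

173.3

Cathode: Au⁺/Au; anode: Na⁺/Na. E°cell = (+1.71) − (-2.74) = +4.45 V, with n = 1.
ΔG° = −nFE° = −RT ln K, so ln K = nFE°/(RT) = (1)(96485)(+4.45) / ((8.314)(298)) = 173.298.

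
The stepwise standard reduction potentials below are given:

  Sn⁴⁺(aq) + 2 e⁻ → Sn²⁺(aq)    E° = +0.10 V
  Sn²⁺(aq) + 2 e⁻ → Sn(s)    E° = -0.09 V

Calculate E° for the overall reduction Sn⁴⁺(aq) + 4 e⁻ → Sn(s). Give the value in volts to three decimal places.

Since ΔG° = −nFE° is additive over sequential reductions, n₃E°₃ = n₁E°₁ + n₂E°₂.
E°₃ = (2×+0.10 + 2×-0.09) / 4 = (+0.020) / 4 = +0.005 V.

+0.005 V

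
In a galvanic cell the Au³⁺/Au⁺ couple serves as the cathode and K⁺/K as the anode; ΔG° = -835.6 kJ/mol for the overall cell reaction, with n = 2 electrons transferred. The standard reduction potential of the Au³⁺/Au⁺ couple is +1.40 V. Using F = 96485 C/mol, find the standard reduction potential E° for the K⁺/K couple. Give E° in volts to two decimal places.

E°cell = −ΔG°/(nF) = −(-835.6×10³)/((2)(96485)) = +4.330 V.
Since Au³⁺/Au⁺ is the cathode and K⁺/K the anode, E°cell = E°(Au³⁺/Au⁺) − E°(K⁺/K).
So E°(K⁺/K) = E°(Au³⁺/Au⁺) − E°cell = (+1.40) − (+4.330) = -2.93 V.

-2.93 V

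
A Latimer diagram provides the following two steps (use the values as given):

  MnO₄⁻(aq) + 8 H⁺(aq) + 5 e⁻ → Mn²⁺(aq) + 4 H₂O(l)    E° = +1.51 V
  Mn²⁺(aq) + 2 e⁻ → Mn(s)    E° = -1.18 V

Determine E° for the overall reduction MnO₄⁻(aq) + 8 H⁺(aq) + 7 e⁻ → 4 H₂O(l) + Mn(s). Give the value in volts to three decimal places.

+0.741 V

Since ΔG° = −nFE° is additive over sequential reductions, n₃E°₃ = n₁E°₁ + n₂E°₂.
E°₃ = (5×+1.51 + 2×-1.18) / 7 = (+5.190) / 7 = +0.741 V.
E° values themselves are not directly additive — weighting by electron count is essential.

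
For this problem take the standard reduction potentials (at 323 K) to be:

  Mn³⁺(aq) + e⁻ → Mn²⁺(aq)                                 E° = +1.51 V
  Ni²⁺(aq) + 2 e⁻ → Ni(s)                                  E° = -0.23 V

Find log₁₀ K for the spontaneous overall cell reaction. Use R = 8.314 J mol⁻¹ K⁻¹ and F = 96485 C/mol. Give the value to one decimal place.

54.3

Cathode: Mn³⁺/Mn²⁺; anode: Ni²⁺/Ni. E°cell = (+1.51) − (-0.23) = +1.74 V, with n = 2.
ΔG° = −nFE° = −RT ln K, so ln K = nFE°/(RT) = (2)(96485)(+1.74) / ((8.314)(323)) = 125.034.
log₁₀ K = 125.034 / ln 10 = 54.3.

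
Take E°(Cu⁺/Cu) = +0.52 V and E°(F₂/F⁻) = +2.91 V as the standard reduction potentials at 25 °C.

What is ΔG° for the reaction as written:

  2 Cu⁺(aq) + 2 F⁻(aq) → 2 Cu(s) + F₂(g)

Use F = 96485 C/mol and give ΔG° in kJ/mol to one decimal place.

+461.2 kJ/mol

As written, Cu⁺/Cu is reduced (cathode) and F₂/F⁻ is oxidised (anode), so E°cell = (+0.52) − (+2.91) = -2.39 V.
Balancing electrons gives n = 2.
ΔG° = −nFE° = −(2)(96485)(-2.39) = 461,198 J = +461.2 kJ/mol.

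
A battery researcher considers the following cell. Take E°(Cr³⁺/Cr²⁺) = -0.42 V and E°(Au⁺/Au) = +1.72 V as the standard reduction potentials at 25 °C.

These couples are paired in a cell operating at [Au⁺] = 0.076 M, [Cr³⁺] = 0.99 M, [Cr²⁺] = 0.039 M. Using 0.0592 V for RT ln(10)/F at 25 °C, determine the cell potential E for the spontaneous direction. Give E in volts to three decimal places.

+1.991 V

Au⁺/Au is the cathode (higher E°), Cr³⁺/Cr²⁺ the anode: E°cell = +1.72 − (-0.42) = +2.14 V, n = 1.
Overall: Au⁺(aq) + Cr²⁺(aq) → Au(s) + Cr³⁺(aq)
Q = [Cr³⁺] / ([Au⁺]·[Cr²⁺]); log Q = 2.524.
E = E° − (0.0592/n) log Q = +2.14 − (0.0592/1)(2.524) = +1.991 V.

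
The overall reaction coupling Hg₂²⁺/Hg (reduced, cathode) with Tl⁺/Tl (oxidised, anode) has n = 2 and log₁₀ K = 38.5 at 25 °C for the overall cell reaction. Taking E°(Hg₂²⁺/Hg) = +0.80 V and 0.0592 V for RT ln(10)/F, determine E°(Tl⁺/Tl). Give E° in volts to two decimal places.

E°cell = (0.0592/n)·log K = (0.0592/2)(38.5) = +1.140 V.
Since Hg₂²⁺/Hg is the cathode and Tl⁺/Tl the anode, E°cell = E°(Hg₂²⁺/Hg) − E°(Tl⁺/Tl).
So E°(Tl⁺/Tl) = E°(Hg₂²⁺/Hg) − E°cell = (+0.80) − (+1.140) = -0.34 V.

-0.34 V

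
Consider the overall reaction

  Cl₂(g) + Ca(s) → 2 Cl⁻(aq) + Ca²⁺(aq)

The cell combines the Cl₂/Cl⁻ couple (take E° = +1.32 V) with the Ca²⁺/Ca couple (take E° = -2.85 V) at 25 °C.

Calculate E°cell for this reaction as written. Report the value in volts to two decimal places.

+4.17 V

The Cl₂/Cl⁻ couple has the higher reduction potential, so it is the cathode; Ca²⁺/Ca is oxidised at the anode.
E°cell = E°(cathode) − E°(anode) = (+1.32) − (-2.85) = +4.17 V.
Since E°cell > 0, the reaction is spontaneous under standard conditions.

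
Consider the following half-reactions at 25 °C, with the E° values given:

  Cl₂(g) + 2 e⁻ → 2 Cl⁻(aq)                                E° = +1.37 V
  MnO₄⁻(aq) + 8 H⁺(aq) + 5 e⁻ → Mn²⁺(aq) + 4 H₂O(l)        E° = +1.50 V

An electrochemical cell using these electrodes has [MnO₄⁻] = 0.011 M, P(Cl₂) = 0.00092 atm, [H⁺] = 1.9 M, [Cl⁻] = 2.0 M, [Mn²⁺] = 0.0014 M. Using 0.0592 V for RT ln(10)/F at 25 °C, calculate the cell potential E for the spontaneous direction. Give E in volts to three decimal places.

+0.275 V

MnO₄⁻/Mn²⁺ is the cathode (higher E°), Cl₂/Cl⁻ the anode: E°cell = +1.50 − (+1.37) = +0.13 V, n = 10.
Overall: 2 MnO₄⁻(aq) + 16 H⁺(aq) + 10 Cl⁻(aq) → 2 Mn²⁺(aq) + 8 H₂O(l) + 5 Cl₂(g)
Q = [Mn²⁺]^2·P(Cl₂)^5 / ([MnO₄⁻]^2·[H⁺]^16·[Cl⁻]^10); log Q = -24.442.
E = E° − (0.0592/n) log Q = +0.13 − (0.0592/10)(-24.442) = +0.275 V.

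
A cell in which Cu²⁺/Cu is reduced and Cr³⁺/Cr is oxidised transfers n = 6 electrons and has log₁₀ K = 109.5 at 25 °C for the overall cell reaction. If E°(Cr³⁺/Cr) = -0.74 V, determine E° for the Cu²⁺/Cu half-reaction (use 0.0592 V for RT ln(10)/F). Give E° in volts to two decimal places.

+0.34 V

E°cell = (0.0592/n)·log K = (0.0592/6)(109.5) = +1.080 V.
Since Cu²⁺/Cu is the cathode and Cr³⁺/Cr the anode, E°cell = E°(Cu²⁺/Cu) − E°(Cr³⁺/Cr).
So E°(Cu²⁺/Cu) = E°cell + E°(Cr³⁺/Cr) = +1.080 + (-0.74) = +0.34 V.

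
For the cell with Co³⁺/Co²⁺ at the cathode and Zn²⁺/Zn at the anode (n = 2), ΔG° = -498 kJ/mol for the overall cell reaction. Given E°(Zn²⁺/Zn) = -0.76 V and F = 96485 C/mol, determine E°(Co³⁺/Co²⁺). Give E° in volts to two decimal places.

E°cell = −ΔG°/(nF) = −(-498×10³)/((2)(96485)) = +2.581 V.
Since Co³⁺/Co²⁺ is the cathode and Zn²⁺/Zn the anode, E°cell = E°(Co³⁺/Co²⁺) − E°(Zn²⁺/Zn).
So E°(Co³⁺/Co²⁺) = E°cell + E°(Zn²⁺/Zn) = +2.581 + (-0.76) = +1.82 V.

+1.82 V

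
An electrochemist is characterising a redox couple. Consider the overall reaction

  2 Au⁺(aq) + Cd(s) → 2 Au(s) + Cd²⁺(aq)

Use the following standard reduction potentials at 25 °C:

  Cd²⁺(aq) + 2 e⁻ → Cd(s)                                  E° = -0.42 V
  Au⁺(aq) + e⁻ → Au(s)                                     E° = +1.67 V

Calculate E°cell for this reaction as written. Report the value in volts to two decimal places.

+2.09 V

The Au⁺/Au couple has the higher reduction potential, so it is the cathode; Cd²⁺/Cd is oxidised at the anode.
E°cell = E°(cathode) − E°(anode) = (+1.67) − (-0.42) = +2.09 V.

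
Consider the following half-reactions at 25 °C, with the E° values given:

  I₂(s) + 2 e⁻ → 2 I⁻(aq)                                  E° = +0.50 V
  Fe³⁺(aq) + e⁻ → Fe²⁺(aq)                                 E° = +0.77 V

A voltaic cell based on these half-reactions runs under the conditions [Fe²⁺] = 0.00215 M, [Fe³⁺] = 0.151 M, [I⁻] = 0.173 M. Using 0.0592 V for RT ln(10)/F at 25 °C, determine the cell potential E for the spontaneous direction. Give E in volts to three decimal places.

+0.334 V

Fe³⁺/Fe²⁺ is the cathode (higher E°), I₂/I⁻ the anode: E°cell = +0.77 − (+0.50) = +0.27 V, n = 2.
Overall: 2 Fe³⁺(aq) + 2 I⁻(aq) → 2 Fe²⁺(aq) + I₂(s)
Q = [Fe²⁺]^2 / ([Fe³⁺]^2·[I⁻]^2); log Q = -2.169.
E = E° − (0.0592/n) log Q = +0.27 − (0.0592/2)(-2.169) = +0.334 V.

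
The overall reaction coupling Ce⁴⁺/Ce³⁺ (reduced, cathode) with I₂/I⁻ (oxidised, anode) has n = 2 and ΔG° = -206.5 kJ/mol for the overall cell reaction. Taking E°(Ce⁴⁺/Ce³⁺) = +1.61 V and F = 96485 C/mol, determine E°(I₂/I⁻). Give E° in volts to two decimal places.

+0.54 V

E°cell = −ΔG°/(nF) = −(-206.5×10³)/((2)(96485)) = +1.070 V.
Since Ce⁴⁺/Ce³⁺ is the cathode and I₂/I⁻ the anode, E°cell = E°(Ce⁴⁺/Ce³⁺) − E°(I₂/I⁻).
So E°(I₂/I⁻) = E°(Ce⁴⁺/Ce³⁺) − E°cell = (+1.61) − (+1.070) = +0.54 V.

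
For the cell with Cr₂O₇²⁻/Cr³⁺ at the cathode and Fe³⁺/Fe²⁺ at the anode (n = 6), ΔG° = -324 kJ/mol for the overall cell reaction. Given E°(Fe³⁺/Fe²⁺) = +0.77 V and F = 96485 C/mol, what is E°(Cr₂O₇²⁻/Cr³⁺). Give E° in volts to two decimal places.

E°cell = −ΔG°/(nF) = −(-324×10³)/((6)(96485)) = +0.560 V.
Since Cr₂O₇²⁻/Cr³⁺ is the cathode and Fe³⁺/Fe²⁺ the anode, E°cell = E°(Cr₂O₇²⁻/Cr³⁺) − E°(Fe³⁺/Fe²⁺).
So E°(Cr₂O₇²⁻/Cr³⁺) = E°cell + E°(Fe³⁺/Fe²⁺) = +0.560 + (+0.77) = +1.33 V.

+1.33 V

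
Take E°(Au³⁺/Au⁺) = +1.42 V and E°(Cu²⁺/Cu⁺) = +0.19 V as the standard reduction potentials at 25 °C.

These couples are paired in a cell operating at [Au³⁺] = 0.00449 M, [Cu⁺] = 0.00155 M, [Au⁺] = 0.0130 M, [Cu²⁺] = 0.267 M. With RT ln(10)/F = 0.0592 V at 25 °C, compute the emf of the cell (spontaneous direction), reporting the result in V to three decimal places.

+1.084 V

Au³⁺/Au⁺ is the cathode (higher E°), Cu²⁺/Cu⁺ the anode: E°cell = +1.42 − (+0.19) = +1.23 V, n = 2.
Overall: Au³⁺(aq) + 2 Cu⁺(aq) → Au⁺(aq) + 2 Cu²⁺(aq)
Q = [Au⁺]·[Cu²⁺]^2 / ([Au³⁺]·[Cu⁺]^2); log Q = 4.934.
E = E° − (0.0592/n) log Q = +1.23 − (0.0592/2)(4.934) = +1.084 V.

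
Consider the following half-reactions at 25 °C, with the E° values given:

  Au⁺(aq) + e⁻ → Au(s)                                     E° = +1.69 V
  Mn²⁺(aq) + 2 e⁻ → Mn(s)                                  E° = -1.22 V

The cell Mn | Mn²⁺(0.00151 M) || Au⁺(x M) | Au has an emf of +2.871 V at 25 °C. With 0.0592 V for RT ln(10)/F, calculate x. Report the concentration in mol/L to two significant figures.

Au⁺/Au is the cathode, Mn²⁺/Mn the anode: E°cell = +2.91 V, n = 2.
Overall reaction: 2 Au⁺(aq) + Mn(s) → 2 Au(s) + Mn²⁺(aq); Q = [Mn²⁺]^1/[Au⁺]^2.
From E = E° − (0.0592/n) log Q: log Q = (E° − E)·n/0.0592 = (+2.91 − (+2.871))·2/0.0592 = 1.3176.
So 2·log[Au⁺] = 1·log(0.00151) − log Q = -2.8210 − (1.3176) = -4.1386; log[Au⁺] = -4.1386 / 2 = -2.0693; [Au⁺] = 10^(-2.0693) ≈ 0.0085 M.

0.0085 M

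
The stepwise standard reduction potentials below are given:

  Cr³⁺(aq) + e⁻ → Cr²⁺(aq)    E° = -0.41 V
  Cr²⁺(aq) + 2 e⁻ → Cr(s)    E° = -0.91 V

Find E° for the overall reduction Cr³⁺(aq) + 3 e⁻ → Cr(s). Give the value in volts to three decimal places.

Since ΔG° = −nFE° is additive over sequential reductions, n₃E°₃ = n₁E°₁ + n₂E°₂.
E°₃ = (1×-0.41 + 2×-0.91) / 3 = (-2.230) / 3 = -0.743 V.
E° values themselves are not directly additive — weighting by electron count is essential.

-0.743 V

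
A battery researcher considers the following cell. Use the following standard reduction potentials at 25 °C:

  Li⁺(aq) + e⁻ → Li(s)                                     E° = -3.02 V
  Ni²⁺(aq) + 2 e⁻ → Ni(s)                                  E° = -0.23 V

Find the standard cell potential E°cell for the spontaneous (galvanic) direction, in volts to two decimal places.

The Ni²⁺/Ni couple has the higher reduction potential, so it is the cathode; Li⁺/Li is oxidised at the anode.
E°cell = E°(cathode) − E°(anode) = (-0.23) − (-3.02) = +2.79 V.
Since E°cell > 0, the reaction is spontaneous under standard conditions.

+2.79 V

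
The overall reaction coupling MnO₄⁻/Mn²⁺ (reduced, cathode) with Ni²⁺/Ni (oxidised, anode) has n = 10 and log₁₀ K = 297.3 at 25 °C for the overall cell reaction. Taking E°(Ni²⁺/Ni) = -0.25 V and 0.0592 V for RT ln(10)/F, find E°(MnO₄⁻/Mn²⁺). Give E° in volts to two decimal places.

+1.51 V

E°cell = (0.0592/n)·log K = (0.0592/10)(297.3) = +1.760 V.
Since MnO₄⁻/Mn²⁺ is the cathode and Ni²⁺/Ni the anode, E°cell = E°(MnO₄⁻/Mn²⁺) − E°(Ni²⁺/Ni).
So E°(MnO₄⁻/Mn²⁺) = E°cell + E°(Ni²⁺/Ni) = +1.760 + (-0.25) = +1.51 V.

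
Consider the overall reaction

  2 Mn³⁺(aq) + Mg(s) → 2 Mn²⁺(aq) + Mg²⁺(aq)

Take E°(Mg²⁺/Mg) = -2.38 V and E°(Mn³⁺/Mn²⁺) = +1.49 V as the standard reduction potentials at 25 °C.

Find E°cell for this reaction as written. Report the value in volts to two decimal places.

The Mn³⁺/Mn²⁺ couple has the higher reduction potential, so it is the cathode; Mg²⁺/Mg is oxidised at the anode.
E°cell = E°(cathode) − E°(anode) = (+1.49) − (-2.38) = +3.87 V.

+3.87 V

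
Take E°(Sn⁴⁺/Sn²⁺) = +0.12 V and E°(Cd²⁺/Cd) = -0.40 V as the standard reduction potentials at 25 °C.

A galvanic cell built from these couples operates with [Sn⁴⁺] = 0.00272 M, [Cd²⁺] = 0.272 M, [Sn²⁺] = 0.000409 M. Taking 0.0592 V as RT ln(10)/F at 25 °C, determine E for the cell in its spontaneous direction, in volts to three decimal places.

+0.561 V

Sn⁴⁺/Sn²⁺ is the cathode (higher E°), Cd²⁺/Cd the anode: E°cell = +0.12 − (-0.40) = +0.52 V, n = 2.
Overall: Sn⁴⁺(aq) + Cd(s) → Sn²⁺(aq) + Cd²⁺(aq)
Q = [Sn²⁺]·[Cd²⁺] / ([Sn⁴⁺]); log Q = -1.388.
E = E° − (0.0592/n) log Q = +0.52 − (0.0592/2)(-1.388) = +0.561 V.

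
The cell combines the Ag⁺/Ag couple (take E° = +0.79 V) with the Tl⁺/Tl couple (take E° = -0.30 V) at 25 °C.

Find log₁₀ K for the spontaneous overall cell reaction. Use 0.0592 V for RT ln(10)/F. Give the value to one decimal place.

Cathode: Ag⁺/Ag; anode: Tl⁺/Tl. E°cell = +1.09 V, n = 1.
log K = nE°cell / 0.0592 = (1)(+1.09) / 0.0592 = 18.4.

18.4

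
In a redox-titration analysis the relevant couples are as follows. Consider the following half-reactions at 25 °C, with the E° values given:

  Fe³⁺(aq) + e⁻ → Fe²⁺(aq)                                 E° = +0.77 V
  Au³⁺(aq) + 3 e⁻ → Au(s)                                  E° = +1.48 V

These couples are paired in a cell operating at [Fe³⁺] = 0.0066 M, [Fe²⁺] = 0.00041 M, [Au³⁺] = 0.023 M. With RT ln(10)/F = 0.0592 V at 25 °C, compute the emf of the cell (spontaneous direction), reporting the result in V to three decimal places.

Au³⁺/Au is the cathode (higher E°), Fe³⁺/Fe²⁺ the anode: E°cell = +1.48 − (+0.77) = +0.71 V, n = 3.
Overall: Au³⁺(aq) + 3 Fe²⁺(aq) → Au(s) + 3 Fe³⁺(aq)
Q = [Fe³⁺]^3 / ([Au³⁺]·[Fe²⁺]^3); log Q = 5.259.
E = E° − (0.0592/n) log Q = +0.71 − (0.0592/3)(5.259) = +0.606 V.

+0.606 V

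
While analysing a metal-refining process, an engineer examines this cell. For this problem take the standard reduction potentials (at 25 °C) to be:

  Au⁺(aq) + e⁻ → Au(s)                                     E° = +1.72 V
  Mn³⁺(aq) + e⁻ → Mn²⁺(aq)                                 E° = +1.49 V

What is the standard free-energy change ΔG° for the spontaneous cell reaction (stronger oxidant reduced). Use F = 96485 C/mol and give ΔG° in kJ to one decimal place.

-22.2 kJ

Au⁺/Au (E° = +1.72 V) is the cathode; Mn³⁺/Mn²⁺ (E° = +1.49 V) is the anode, so E°cell = +0.23 V.
Balancing electrons gives n = 1 (lcm of 1 and 1).
ΔG° = −nFE° = −(1)(96485)(+0.23) = -22,192 J = -22.2 kJ.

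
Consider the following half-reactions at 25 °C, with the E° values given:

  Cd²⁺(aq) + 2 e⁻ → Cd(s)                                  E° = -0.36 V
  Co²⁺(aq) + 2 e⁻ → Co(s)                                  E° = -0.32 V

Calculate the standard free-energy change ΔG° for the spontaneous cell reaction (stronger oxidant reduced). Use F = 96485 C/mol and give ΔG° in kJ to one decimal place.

-7.7 kJ

Co²⁺/Co (E° = -0.32 V) is the cathode; Cd²⁺/Cd (E° = -0.36 V) is the anode, so E°cell = +0.04 V.
Balancing electrons gives n = 2 (lcm of 2 and 2).
ΔG° = −nFE° = −(2)(96485)(+0.04) = -7,719 J = -7.7 kJ.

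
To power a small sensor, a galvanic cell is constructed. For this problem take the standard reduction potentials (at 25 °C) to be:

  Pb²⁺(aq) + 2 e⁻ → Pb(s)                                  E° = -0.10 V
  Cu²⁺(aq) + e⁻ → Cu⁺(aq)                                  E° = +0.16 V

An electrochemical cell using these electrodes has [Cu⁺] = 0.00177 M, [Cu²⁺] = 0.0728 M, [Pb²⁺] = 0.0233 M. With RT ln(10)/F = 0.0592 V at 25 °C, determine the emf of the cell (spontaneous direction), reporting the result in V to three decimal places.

+0.404 V

Cu²⁺/Cu⁺ is the cathode (higher E°), Pb²⁺/Pb the anode: E°cell = +0.16 − (-0.10) = +0.26 V, n = 2.
Overall: 2 Cu²⁺(aq) + Pb(s) → 2 Cu⁺(aq) + Pb²⁺(aq)
Q = [Cu⁺]^2·[Pb²⁺] / ([Cu²⁺]^2); log Q = -4.861.
E = E° − (0.0592/n) log Q = +0.26 − (0.0592/2)(-4.861) = +0.404 V.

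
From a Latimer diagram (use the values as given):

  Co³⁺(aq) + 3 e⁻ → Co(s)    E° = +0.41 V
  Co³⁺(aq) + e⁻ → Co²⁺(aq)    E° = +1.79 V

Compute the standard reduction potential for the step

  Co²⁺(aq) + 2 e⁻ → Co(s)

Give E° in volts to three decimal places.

-0.280 V

Sequential free energies add, so n₃E°₃ = n₁E°₁ + n₂E°₂.
With n₃ = 3, and the known step contributing 1×(+1.79) V, the unknown satisfies 2·E° = 3×(+0.41) − 1×(+1.79) = -0.560.
E° = -0.560 / 2 = -0.280 V.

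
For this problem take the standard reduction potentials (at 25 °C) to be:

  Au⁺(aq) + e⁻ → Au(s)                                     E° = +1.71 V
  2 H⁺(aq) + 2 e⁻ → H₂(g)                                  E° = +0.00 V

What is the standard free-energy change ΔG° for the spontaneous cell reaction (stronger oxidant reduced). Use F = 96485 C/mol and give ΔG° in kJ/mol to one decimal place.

Au⁺/Au (E° = +1.71 V) is the cathode; H⁺/H₂ (E° = +0.00 V) is the anode, so E°cell = +1.71 V.
Balancing electrons gives n = 2 (lcm of 1 and 2).
ΔG° = −nFE° = −(2)(96485)(+1.71) = -329,979 J = -330.0 kJ/mol.

-330.0 kJ/mol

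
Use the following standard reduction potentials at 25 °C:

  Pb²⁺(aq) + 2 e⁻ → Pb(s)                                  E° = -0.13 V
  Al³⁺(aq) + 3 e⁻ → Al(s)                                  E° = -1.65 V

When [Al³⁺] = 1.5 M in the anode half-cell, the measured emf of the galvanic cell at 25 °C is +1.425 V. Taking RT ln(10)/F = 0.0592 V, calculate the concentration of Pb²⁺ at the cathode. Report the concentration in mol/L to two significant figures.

Pb²⁺/Pb is the cathode, Al³⁺/Al the anode: E°cell = +1.52 V, n = 6.
Overall reaction: 3 Pb²⁺(aq) + 2 Al(s) → 3 Pb(s) + 2 Al³⁺(aq); Q = [Al³⁺]^2/[Pb²⁺]^3.
From E = E° − (0.0592/n) log Q: log Q = (E° − E)·n/0.0592 = (+1.52 − (+1.425))·6/0.0592 = 9.6284.
So 3·log[Pb²⁺] = 2·log(1.5) − log Q = 0.3522 − (9.6284) = -9.2762; log[Pb²⁺] = -9.2762 / 3 = -3.0921; [Pb²⁺] = 10^(-3.0921) ≈ 0.00081 M.

0.00081 M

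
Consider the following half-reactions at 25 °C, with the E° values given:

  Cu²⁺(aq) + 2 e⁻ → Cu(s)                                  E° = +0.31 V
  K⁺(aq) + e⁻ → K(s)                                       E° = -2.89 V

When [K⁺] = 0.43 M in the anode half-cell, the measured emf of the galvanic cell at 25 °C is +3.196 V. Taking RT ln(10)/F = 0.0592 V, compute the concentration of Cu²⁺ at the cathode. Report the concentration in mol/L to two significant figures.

Cu²⁺/Cu is the cathode, K⁺/K the anode: E°cell = +3.20 V, n = 2.
Overall reaction: Cu²⁺(aq) + 2 K(s) → Cu(s) + 2 K⁺(aq); Q = [K⁺]^2/[Cu²⁺]^1.
From E = E° − (0.0592/n) log Q: log Q = (E° − E)·n/0.0592 = (+3.20 − (+3.196))·2/0.0592 = 0.1351.
So 1·log[Cu²⁺] = 2·log(0.43) − log Q = -0.7331 − (0.1351) = -0.8682; [Cu²⁺] = 10^(-0.8682) ≈ 0.14 M.

0.14 M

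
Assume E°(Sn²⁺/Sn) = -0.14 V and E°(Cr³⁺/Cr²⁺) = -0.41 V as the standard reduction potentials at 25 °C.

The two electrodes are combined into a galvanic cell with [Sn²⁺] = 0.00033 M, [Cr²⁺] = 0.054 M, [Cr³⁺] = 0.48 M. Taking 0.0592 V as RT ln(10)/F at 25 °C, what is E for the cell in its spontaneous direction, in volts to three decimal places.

Sn²⁺/Sn is the cathode (higher E°), Cr³⁺/Cr²⁺ the anode: E°cell = -0.14 − (-0.41) = +0.27 V, n = 2.
Overall: Sn²⁺(aq) + 2 Cr²⁺(aq) → Sn(s) + 2 Cr³⁺(aq)
Q = [Cr³⁺]^2 / ([Sn²⁺]·[Cr²⁺]^2); log Q = 5.379.
E = E° − (0.0592/n) log Q = +0.27 − (0.0592/2)(5.379) = +0.111 V.

+0.111 V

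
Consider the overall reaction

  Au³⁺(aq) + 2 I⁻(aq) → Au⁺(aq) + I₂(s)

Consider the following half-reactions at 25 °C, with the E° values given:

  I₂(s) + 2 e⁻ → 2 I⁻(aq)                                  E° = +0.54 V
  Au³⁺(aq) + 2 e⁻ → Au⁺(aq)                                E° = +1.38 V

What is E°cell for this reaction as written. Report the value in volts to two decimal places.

+0.84 V

The Au³⁺/Au⁺ couple has the higher reduction potential, so it is the cathode; I₂/I⁻ is oxidised at the anode.
E°cell = E°(cathode) − E°(anode) = (+1.38) − (+0.54) = +0.84 V.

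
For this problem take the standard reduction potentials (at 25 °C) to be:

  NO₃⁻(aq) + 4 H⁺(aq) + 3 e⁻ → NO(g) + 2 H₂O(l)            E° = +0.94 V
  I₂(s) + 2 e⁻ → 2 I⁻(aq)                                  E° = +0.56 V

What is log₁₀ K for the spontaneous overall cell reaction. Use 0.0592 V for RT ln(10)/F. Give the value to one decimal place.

38.5

Cathode: NO₃⁻/NO; anode: I₂/I⁻. E°cell = +0.38 V, n = 6.
log K = nE°cell / 0.0592 = (6)(+0.38) / 0.0592 = 38.5.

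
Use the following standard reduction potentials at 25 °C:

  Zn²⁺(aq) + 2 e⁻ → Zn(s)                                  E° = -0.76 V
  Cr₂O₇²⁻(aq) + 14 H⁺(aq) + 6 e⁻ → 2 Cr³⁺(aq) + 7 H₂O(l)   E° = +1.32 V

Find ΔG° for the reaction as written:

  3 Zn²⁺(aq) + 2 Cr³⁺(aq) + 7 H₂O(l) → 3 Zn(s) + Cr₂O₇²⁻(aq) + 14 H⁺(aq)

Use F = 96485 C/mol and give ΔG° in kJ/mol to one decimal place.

As written, Zn²⁺/Zn is reduced (cathode) and Cr₂O₇²⁻/Cr³⁺ is oxidised (anode), so E°cell = (-0.76) − (+1.32) = -2.08 V.
Balancing electrons gives n = 6.
ΔG° = −nFE° = −(6)(96485)(-2.08) = 1,204,133 J = +1204.1 kJ/mol.

+1204.1 kJ/mol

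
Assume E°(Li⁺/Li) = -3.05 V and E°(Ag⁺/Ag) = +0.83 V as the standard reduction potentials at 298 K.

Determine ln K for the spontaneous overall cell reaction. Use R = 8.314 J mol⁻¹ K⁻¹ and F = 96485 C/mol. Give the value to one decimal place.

Cathode: Ag⁺/Ag; anode: Li⁺/Li. E°cell = (+0.83) − (-3.05) = +3.88 V, with n = 1.
ΔG° = −nFE° = −RT ln K, so ln K = nFE°/(RT) = (1)(96485)(+3.88) / ((8.314)(298)) = 151.100.

151.1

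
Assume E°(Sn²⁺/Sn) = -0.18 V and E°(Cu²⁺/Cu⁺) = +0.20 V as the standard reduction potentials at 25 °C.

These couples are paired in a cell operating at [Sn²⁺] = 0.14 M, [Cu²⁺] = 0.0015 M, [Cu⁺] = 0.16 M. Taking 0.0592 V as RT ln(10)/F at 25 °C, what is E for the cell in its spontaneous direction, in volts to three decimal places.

Cu²⁺/Cu⁺ is the cathode (higher E°), Sn²⁺/Sn the anode: E°cell = +0.20 − (-0.18) = +0.38 V, n = 2.
Overall: 2 Cu²⁺(aq) + Sn(s) → 2 Cu⁺(aq) + Sn²⁺(aq)
Q = [Cu⁺]^2·[Sn²⁺] / ([Cu²⁺]^2); log Q = 3.202.
E = E° − (0.0592/n) log Q = +0.38 − (0.0592/2)(3.202) = +0.285 V.

+0.285 V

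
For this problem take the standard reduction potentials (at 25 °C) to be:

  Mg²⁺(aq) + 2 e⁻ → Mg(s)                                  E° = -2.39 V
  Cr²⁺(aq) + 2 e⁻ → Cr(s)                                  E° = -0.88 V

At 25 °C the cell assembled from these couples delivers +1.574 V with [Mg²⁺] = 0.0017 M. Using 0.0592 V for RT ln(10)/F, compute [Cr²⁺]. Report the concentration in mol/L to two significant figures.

Cr²⁺/Cr is the cathode, Mg²⁺/Mg the anode: E°cell = +1.51 V, n = 2.
Overall reaction: Cr²⁺(aq) + Mg(s) → Cr(s) + Mg²⁺(aq); Q = [Mg²⁺]^1/[Cr²⁺]^1.
From E = E° − (0.0592/n) log Q: log Q = (E° − E)·n/0.0592 = (+1.51 − (+1.574))·2/0.0592 = -2.1622.
So 1·log[Cr²⁺] = 1·log(0.0017) − log Q = -2.7696 − (-2.1622) = -0.6074; [Cr²⁺] = 10^(-0.6074) ≈ 0.25 M.

0.25 M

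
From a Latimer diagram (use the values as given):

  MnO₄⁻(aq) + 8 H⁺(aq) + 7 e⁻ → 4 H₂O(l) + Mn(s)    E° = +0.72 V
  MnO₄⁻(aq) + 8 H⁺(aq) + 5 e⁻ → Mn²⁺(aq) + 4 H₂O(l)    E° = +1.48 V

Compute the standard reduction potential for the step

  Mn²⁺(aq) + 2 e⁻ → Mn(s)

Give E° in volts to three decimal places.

Sequential free energies add, so n₃E°₃ = n₁E°₁ + n₂E°₂.
With n₃ = 7, and the known step contributing 5×(+1.48) V, the unknown satisfies 2·E° = 7×(+0.72) − 5×(+1.48) = -2.360.
E° = -2.360 / 2 = -1.180 V.

-1.180 V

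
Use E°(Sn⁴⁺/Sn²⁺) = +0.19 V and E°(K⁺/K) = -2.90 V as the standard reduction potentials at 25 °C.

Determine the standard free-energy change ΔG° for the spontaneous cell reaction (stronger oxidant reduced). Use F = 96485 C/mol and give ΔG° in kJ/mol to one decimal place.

-596.3 kJ/mol

Sn⁴⁺/Sn²⁺ (E° = +0.19 V) is the cathode; K⁺/K (E° = -2.90 V) is the anode, so E°cell = +3.09 V.
Balancing electrons gives n = 2 (lcm of 2 and 1).
ΔG° = −nFE° = −(2)(96485)(+3.09) = -596,277 J = -596.3 kJ/mol.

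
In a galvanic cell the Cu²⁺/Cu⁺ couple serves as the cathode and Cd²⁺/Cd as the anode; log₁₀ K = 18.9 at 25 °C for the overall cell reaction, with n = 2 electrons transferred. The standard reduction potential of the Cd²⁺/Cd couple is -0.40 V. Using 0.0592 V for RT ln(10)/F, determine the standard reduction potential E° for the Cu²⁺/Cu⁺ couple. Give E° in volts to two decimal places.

+0.16 V

E°cell = (0.0592/n)·log K = (0.0592/2)(18.9) = +0.559 V.
Since Cu²⁺/Cu⁺ is the cathode and Cd²⁺/Cd the anode, E°cell = E°(Cu²⁺/Cu⁺) − E°(Cd²⁺/Cd).
So E°(Cu²⁺/Cu⁺) = E°cell + E°(Cd²⁺/Cd) = +0.559 + (-0.40) = +0.16 V.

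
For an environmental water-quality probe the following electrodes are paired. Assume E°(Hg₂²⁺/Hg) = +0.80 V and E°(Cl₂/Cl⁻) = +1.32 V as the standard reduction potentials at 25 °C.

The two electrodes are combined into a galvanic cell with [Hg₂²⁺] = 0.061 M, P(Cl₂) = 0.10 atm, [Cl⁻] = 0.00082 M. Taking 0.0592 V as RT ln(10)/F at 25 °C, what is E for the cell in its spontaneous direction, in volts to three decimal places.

Cl₂/Cl⁻ is the cathode (higher E°), Hg₂²⁺/Hg the anode: E°cell = +1.32 − (+0.80) = +0.52 V, n = 2.
Overall: Cl₂(g) + 2 Hg(l) → 2 Cl⁻(aq) + Hg₂²⁺(aq)
Q = [Cl⁻]^2·[Hg₂²⁺] / (P(Cl₂)); log Q = -6.387.
E = E° − (0.0592/n) log Q = +0.52 − (0.0592/2)(-6.387) = +0.709 V.

+0.709 V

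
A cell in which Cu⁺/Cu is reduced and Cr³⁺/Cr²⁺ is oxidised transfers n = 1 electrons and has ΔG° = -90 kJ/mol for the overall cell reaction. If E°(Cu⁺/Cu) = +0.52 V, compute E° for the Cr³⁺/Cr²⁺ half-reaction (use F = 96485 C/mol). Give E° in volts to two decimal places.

-0.41 V

E°cell = −ΔG°/(nF) = −(-90×10³)/((1)(96485)) = +0.933 V.
Since Cu⁺/Cu is the cathode and Cr³⁺/Cr²⁺ the anode, E°cell = E°(Cu⁺/Cu) − E°(Cr³⁺/Cr²⁺).
So E°(Cr³⁺/Cr²⁺) = E°(Cu⁺/Cu) − E°cell = (+0.52) − (+0.933) = -0.41 V.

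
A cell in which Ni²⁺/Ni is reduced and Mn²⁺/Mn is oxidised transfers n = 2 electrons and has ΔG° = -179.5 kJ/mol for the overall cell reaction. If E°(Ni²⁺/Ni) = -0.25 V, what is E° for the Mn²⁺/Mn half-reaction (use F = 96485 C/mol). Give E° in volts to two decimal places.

-1.18 V

E°cell = −ΔG°/(nF) = −(-179.5×10³)/((2)(96485)) = +0.930 V.
Since Ni²⁺/Ni is the cathode and Mn²⁺/Mn the anode, E°cell = E°(Ni²⁺/Ni) − E°(Mn²⁺/Mn).
So E°(Mn²⁺/Mn) = E°(Ni²⁺/Ni) − E°cell = (-0.25) − (+0.930) = -1.18 V.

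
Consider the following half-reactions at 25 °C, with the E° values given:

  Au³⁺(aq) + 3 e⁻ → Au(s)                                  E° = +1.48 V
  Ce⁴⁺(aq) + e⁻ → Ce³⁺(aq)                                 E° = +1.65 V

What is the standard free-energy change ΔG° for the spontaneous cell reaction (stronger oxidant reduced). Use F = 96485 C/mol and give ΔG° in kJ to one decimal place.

Ce⁴⁺/Ce³⁺ (E° = +1.65 V) is the cathode; Au³⁺/Au (E° = +1.48 V) is the anode, so E°cell = +0.17 V.
Balancing electrons gives n = 3 (lcm of 1 and 3).
ΔG° = −nFE° = −(3)(96485)(+0.17) = -49,207 J = -49.2 kJ.

-49.2 kJ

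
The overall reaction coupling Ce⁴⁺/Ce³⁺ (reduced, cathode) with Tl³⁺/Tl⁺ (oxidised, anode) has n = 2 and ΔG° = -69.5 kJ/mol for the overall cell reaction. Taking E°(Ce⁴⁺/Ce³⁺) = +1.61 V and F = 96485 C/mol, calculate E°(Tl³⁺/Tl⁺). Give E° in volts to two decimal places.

E°cell = −ΔG°/(nF) = −(-69.5×10³)/((2)(96485)) = +0.360 V.
Since Ce⁴⁺/Ce³⁺ is the cathode and Tl³⁺/Tl⁺ the anode, E°cell = E°(Ce⁴⁺/Ce³⁺) − E°(Tl³⁺/Tl⁺).
So E°(Tl³⁺/Tl⁺) = E°(Ce⁴⁺/Ce³⁺) − E°cell = (+1.61) − (+0.360) = +1.25 V.

+1.25 V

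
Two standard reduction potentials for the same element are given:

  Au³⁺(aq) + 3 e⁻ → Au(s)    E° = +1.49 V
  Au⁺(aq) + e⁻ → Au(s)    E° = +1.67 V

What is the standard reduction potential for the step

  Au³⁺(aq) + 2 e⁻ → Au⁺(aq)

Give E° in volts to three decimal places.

Sequential free energies add, so n₃E°₃ = n₁E°₁ + n₂E°₂.
With n₃ = 3, and the known step contributing 1×(+1.67) V, the unknown satisfies 2·E° = 3×(+1.49) − 1×(+1.67) = +2.800.
E° = +2.800 / 2 = +1.400 V.

+1.400 V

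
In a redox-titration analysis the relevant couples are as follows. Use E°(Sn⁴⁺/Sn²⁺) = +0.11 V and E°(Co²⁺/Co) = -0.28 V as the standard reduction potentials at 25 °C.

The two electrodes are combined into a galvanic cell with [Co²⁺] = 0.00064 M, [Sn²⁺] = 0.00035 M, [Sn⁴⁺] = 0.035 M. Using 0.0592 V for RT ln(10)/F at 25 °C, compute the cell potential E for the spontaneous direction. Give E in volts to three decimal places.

+0.544 V

Sn⁴⁺/Sn²⁺ is the cathode (higher E°), Co²⁺/Co the anode: E°cell = +0.11 − (-0.28) = +0.39 V, n = 2.
Overall: Sn⁴⁺(aq) + Co(s) → Sn²⁺(aq) + Co²⁺(aq)
Q = [Sn²⁺]·[Co²⁺] / ([Sn⁴⁺]); log Q = -5.194.
E = E° − (0.0592/n) log Q = +0.39 − (0.0592/2)(-5.194) = +0.544 V.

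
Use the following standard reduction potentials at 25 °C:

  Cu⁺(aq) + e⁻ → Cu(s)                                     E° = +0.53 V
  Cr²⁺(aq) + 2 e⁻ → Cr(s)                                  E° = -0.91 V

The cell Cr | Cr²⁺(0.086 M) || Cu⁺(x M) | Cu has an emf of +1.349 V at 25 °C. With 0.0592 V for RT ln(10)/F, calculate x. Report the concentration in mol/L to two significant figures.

0.0085 M

Cu⁺/Cu is the cathode, Cr²⁺/Cr the anode: E°cell = +1.44 V, n = 2.
Overall reaction: 2 Cu⁺(aq) + Cr(s) → 2 Cu(s) + Cr²⁺(aq); Q = [Cr²⁺]^1/[Cu⁺]^2.
From E = E° − (0.0592/n) log Q: log Q = (E° − E)·n/0.0592 = (+1.44 − (+1.349))·2/0.0592 = 3.0743.
So 2·log[Cu⁺] = 1·log(0.086) − log Q = -1.0655 − (3.0743) = -4.1398; log[Cu⁺] = -4.1398 / 2 = -2.0699; [Cu⁺] = 10^(-2.0699) ≈ 0.0085 M.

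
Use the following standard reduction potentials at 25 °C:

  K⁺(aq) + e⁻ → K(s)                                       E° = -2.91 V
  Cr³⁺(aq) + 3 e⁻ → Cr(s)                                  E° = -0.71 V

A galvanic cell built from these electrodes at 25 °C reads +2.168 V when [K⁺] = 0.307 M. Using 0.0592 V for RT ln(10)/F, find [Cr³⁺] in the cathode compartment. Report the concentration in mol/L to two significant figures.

0.00069 M

Cr³⁺/Cr is the cathode, K⁺/K the anode: E°cell = +2.20 V, n = 3.
Overall reaction: Cr³⁺(aq) + 3 K(s) → Cr(s) + 3 K⁺(aq); Q = [K⁺]^3/[Cr³⁺]^1.
From E = E° − (0.0592/n) log Q: log Q = (E° − E)·n/0.0592 = (+2.20 − (+2.168))·3/0.0592 = 1.6216.
So 1·log[Cr³⁺] = 3·log(0.307) − log Q = -1.5386 − (1.6216) = -3.1602; [Cr³⁺] = 10^(-3.1602) ≈ 0.00069 M.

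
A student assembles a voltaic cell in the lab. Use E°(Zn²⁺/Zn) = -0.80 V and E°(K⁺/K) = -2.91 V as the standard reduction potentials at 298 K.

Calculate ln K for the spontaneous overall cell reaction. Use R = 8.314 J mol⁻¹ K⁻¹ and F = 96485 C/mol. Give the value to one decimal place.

164.3

Cathode: Zn²⁺/Zn; anode: K⁺/K. E°cell = (-0.80) − (-2.91) = +2.11 V, with n = 2.
ΔG° = −nFE° = −RT ln K, so ln K = nFE°/(RT) = (2)(96485)(+2.11) / ((8.314)(298)) = 164.341.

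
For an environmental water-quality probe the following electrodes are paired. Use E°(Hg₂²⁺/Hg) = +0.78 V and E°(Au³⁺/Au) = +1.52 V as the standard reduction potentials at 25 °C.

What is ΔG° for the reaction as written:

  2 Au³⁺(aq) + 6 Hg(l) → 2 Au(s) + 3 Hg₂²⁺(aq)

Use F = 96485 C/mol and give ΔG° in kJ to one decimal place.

-428.4 kJ

As written, Au³⁺/Au is reduced (cathode) and Hg₂²⁺/Hg is oxidised (anode), so E°cell = (+1.52) − (+0.78) = +0.74 V.
Balancing electrons gives n = 6.
ΔG° = −nFE° = −(6)(96485)(+0.74) = -428,393 J = -428.4 kJ.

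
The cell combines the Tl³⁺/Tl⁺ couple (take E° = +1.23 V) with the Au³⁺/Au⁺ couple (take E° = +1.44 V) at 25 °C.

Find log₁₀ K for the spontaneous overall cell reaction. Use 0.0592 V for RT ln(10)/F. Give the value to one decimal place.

7.1

Cathode: Au³⁺/Au⁺; anode: Tl³⁺/Tl⁺. E°cell = +0.21 V, n = 2.
log K = nE°cell / 0.0592 = (2)(+0.21) / 0.0592 = 7.1.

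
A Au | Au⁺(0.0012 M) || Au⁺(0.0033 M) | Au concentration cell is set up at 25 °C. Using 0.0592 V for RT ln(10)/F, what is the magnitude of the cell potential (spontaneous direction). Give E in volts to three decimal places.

For a concentration cell E°cell = 0. The 0.0033 M side is the cathode (reduction is favoured where [Au⁺] is higher).
With n = 1, E = −(0.0592/1) log([Au⁺]ₐₙ/[Au⁺]꜀ₐₜ) = −(0.0592/1) log(0.0012/0.0033) = −(0.0592/1)(-0.439) = +0.026 V.

+0.026 V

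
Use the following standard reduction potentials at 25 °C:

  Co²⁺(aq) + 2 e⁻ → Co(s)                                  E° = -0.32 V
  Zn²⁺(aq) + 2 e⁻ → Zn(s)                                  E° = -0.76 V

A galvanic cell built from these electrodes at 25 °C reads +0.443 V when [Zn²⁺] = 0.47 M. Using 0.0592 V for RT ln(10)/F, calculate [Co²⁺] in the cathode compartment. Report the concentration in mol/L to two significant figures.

0.59 M

Co²⁺/Co is the cathode, Zn²⁺/Zn the anode: E°cell = +0.44 V, n = 2.
Overall reaction: Co²⁺(aq) + Zn(s) → Co(s) + Zn²⁺(aq); Q = [Zn²⁺]^1/[Co²⁺]^1.
From E = E° − (0.0592/n) log Q: log Q = (E° − E)·n/0.0592 = (+0.44 − (+0.443))·2/0.0592 = -0.1014.
So 1·log[Co²⁺] = 1·log(0.47) − log Q = -0.3279 − (-0.1014) = -0.2265; [Co²⁺] = 10^(-0.2265) ≈ 0.59 M.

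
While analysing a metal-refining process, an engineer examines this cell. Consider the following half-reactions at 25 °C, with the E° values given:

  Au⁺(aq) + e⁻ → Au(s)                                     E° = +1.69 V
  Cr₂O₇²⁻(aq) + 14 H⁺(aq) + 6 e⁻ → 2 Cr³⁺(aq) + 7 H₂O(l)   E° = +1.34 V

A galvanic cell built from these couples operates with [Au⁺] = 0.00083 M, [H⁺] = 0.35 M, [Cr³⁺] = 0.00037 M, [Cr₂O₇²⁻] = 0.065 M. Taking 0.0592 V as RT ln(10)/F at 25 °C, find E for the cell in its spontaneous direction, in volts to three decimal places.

Au⁺/Au is the cathode (higher E°), Cr₂O₇²⁻/Cr³⁺ the anode: E°cell = +1.69 − (+1.34) = +0.35 V, n = 6.
Overall: 6 Au⁺(aq) + 2 Cr³⁺(aq) + 7 H₂O(l) → 6 Au(s) + Cr₂O₇²⁻(aq) + 14 H⁺(aq)
Q = [Cr₂O₇²⁻]·[H⁺]^14 / ([Au⁺]^6·[Cr³⁺]^2); log Q = 17.779.
E = E° − (0.0592/n) log Q = +0.35 − (0.0592/6)(17.779) = +0.175 V.

+0.175 V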